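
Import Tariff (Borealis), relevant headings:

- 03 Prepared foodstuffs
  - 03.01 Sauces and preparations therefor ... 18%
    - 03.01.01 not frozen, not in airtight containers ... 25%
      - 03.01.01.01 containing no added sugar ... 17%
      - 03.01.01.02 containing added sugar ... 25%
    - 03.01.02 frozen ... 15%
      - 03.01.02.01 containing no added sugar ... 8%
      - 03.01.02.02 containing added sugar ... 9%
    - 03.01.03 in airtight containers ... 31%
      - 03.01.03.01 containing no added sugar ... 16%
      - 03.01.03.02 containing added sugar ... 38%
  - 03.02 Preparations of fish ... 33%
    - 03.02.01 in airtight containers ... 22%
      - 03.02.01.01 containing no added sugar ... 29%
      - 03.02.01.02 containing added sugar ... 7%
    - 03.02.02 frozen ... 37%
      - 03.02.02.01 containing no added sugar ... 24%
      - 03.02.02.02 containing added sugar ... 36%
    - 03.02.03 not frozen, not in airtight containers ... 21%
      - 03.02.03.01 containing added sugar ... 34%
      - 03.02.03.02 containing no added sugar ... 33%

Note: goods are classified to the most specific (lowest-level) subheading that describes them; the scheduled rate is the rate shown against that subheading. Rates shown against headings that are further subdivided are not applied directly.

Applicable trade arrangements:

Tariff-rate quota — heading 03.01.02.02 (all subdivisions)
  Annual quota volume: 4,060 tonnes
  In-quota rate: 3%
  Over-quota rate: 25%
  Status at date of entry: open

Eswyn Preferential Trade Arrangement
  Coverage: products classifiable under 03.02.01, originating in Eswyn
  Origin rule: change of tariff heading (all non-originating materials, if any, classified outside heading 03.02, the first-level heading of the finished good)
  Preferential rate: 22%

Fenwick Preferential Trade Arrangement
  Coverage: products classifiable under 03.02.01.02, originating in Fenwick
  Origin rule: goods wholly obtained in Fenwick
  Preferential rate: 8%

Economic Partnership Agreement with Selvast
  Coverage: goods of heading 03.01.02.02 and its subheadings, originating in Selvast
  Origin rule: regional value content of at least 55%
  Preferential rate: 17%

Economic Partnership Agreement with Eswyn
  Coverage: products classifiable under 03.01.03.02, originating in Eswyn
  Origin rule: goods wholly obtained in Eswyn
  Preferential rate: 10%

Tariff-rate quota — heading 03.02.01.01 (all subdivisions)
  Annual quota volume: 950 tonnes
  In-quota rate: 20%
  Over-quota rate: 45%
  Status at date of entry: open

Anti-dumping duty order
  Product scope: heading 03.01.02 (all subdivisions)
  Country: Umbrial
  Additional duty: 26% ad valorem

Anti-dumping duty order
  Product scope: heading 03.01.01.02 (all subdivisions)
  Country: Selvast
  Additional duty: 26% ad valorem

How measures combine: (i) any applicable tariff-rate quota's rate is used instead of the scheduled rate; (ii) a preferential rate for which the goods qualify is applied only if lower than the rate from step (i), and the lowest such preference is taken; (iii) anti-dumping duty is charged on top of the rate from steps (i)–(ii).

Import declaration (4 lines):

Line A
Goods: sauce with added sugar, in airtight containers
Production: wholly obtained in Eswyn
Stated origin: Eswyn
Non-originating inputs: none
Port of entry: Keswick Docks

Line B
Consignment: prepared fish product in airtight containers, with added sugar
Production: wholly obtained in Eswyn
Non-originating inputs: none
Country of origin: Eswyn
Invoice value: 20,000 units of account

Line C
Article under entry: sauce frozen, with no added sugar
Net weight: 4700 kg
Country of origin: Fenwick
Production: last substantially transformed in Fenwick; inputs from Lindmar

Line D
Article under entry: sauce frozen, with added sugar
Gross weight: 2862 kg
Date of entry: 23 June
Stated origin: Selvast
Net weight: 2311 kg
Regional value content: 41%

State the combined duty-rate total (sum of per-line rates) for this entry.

Line A: sauce → 03.01; in airtight containers → 03.01.03; with added sugar → 03.01.03.02. Scheduled 38%. Eswyn agreement on 03.02.01: 03.01.03.02 not covered; Eswyn agreement on 03.01.03.02: wholly obtained → 10% available; preferential 10%. → 10%.
Line B: prepared fish product → 03.02; in airtight containers → 03.02.01; with added sugar → 03.02.01.02. Scheduled 7%. Eswyn agreement on 03.02.01: CTH met → 22% available; Eswyn agreement on 03.01.03.02: 03.02.01.02 not covered; preference 22% not lower than 7% → no reduction. → 7%.
Line C: sauce → 03.01; frozen → 03.01.02; with no added sugar → 03.01.02.01. Scheduled 8%. Fenwick agreement on 03.02.01.02: 03.01.02.01 not covered. → 8%.
Line D: sauce → 03.01; frozen → 03.01.02; with added sugar → 03.01.02.02. Scheduled 9%. quota on 03.01.02.02 open → in-quota 3%; Selvast agreement on 03.01.02.02: RVC < 55%. → 3%.
Sum: 10% + 7% + 8% + 3% = 28%.

28%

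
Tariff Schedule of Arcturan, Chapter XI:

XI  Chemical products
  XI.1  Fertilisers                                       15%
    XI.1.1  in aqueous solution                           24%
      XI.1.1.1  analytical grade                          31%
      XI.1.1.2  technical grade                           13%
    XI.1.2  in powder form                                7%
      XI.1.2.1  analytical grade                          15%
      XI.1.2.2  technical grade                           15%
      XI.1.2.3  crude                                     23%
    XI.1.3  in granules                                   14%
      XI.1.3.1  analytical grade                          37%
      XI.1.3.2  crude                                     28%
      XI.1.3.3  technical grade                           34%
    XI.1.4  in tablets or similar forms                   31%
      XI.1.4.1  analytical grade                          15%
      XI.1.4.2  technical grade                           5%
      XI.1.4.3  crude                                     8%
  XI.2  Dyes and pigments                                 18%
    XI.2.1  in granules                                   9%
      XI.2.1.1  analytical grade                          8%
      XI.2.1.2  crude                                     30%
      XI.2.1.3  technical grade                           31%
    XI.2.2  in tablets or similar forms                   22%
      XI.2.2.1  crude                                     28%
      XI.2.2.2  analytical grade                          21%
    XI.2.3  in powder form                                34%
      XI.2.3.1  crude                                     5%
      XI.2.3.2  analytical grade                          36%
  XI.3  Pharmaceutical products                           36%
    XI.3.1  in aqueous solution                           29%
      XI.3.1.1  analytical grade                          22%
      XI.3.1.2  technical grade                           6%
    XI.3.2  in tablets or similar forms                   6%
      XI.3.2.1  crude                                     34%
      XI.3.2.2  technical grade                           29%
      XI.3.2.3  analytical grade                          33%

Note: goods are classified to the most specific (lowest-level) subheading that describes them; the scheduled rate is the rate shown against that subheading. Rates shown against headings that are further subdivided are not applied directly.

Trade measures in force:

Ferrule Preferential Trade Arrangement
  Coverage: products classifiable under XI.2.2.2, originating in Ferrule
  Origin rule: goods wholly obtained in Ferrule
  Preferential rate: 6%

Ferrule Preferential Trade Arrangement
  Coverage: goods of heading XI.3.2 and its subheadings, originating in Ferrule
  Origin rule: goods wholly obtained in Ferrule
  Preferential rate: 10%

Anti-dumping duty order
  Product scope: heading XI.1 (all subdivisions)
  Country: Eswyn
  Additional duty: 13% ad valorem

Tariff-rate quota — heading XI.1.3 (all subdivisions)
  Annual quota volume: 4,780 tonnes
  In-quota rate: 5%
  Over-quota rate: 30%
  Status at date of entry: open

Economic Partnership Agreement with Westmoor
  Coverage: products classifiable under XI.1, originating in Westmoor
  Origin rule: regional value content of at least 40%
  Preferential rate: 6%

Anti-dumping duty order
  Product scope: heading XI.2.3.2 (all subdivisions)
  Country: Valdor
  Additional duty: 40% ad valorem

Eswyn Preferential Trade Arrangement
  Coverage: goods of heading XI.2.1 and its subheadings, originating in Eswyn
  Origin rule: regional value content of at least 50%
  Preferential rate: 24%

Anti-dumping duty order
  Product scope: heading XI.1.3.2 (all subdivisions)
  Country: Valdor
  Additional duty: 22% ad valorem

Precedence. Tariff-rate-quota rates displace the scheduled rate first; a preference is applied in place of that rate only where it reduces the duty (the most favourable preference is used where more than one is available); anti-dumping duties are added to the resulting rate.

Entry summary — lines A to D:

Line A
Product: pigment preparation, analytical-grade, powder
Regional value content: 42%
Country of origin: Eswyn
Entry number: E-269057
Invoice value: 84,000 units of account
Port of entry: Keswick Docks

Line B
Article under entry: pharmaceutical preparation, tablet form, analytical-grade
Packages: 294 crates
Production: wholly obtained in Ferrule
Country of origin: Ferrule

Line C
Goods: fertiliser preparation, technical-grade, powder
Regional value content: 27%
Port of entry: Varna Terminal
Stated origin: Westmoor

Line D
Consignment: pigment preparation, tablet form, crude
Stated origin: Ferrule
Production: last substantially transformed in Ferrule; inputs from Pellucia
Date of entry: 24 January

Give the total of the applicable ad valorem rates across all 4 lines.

Line A: pigment → XI.2; powder → XI.2.3; analytical-grade → XI.2.3.2. Scheduled 36%. Eswyn agreement on XI.2.1: XI.2.3.2 not covered. → 36%.
Line B: pharmaceutical → XI.3; tablet form → XI.3.2; analytical-grade → XI.3.2.3. Scheduled 33%. Ferrule agreement on XI.2.2.2: XI.3.2.3 not covered; Ferrule agreement on XI.3.2: wholly obtained → 10% available; preferential 10%. → 10%.
Line C: fertiliser → XI.1; powder → XI.1.2; technical-grade → XI.1.2.2. Scheduled 15%. Westmoor agreement on XI.1: RVC < 40%. → 15%.
Line D: pigment → XI.2; tablet form → XI.2.2; crude → XI.2.2.1. Scheduled 28%. Ferrule agreement on XI.2.2.2: XI.2.2.1 not covered; Ferrule agreement on XI.3.2: XI.2.2.1 not covered. → 28%.
Sum: 36% + 10% + 15% + 28% = 89%.

89%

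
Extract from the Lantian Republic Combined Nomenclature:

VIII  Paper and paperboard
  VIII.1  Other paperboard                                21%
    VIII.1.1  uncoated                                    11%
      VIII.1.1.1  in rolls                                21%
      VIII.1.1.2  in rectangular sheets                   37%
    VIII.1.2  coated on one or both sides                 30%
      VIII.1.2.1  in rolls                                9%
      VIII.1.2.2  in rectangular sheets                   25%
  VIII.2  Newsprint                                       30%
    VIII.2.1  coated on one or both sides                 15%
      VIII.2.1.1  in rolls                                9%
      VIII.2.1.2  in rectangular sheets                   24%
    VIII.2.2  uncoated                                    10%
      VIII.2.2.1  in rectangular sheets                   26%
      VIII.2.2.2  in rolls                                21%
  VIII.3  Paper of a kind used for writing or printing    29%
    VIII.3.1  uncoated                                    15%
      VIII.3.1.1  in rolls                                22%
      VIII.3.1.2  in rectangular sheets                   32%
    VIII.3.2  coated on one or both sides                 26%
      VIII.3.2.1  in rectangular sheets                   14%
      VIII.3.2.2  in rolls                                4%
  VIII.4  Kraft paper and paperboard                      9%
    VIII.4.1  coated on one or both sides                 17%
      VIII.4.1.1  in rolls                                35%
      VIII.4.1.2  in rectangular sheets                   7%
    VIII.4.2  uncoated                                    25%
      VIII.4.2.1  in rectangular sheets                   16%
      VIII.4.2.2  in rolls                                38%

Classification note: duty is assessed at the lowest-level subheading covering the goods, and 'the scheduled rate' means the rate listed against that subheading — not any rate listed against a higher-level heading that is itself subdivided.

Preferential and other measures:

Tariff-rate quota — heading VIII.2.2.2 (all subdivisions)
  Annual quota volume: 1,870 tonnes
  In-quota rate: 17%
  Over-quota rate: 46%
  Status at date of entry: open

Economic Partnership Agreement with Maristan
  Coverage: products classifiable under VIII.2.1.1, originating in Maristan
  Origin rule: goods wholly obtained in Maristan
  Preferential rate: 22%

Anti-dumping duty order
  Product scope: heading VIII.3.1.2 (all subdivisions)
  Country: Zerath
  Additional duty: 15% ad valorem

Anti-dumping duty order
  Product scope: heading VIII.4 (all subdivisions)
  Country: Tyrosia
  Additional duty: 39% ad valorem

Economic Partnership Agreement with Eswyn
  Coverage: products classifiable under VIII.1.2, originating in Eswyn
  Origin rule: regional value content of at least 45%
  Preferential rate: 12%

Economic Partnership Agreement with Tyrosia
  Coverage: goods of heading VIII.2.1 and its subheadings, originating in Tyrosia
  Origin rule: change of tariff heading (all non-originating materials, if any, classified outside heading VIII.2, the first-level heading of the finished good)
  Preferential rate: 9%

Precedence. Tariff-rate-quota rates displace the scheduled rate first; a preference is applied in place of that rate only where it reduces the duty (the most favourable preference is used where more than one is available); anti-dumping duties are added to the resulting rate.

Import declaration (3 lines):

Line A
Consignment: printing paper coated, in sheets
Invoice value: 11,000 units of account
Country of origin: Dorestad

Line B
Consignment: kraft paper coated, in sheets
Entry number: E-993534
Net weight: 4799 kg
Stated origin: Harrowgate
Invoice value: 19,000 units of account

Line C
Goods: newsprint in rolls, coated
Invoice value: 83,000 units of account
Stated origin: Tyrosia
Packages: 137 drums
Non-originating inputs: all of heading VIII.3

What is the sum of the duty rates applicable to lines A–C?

30%

Line A: printing paper → VIII.3; coated → VIII.3.2; in sheets → VIII.3.2.1. Scheduled 14%. No special measure applies. → 14%.
Line B: kraft paper → VIII.4; coated → VIII.4.1; in sheets → VIII.4.1.2. Scheduled 7%. No special measure applies. → 7%.
Line C: newsprint → VIII.2; coated → VIII.2.1; in rolls → VIII.2.1.1. Scheduled 9%. Tyrosia agreement on VIII.2.1: CTH met → 9% available; preference 9% not lower than 9% → no reduction. → 9%.
Sum: 14% + 7% + 9% = 30%.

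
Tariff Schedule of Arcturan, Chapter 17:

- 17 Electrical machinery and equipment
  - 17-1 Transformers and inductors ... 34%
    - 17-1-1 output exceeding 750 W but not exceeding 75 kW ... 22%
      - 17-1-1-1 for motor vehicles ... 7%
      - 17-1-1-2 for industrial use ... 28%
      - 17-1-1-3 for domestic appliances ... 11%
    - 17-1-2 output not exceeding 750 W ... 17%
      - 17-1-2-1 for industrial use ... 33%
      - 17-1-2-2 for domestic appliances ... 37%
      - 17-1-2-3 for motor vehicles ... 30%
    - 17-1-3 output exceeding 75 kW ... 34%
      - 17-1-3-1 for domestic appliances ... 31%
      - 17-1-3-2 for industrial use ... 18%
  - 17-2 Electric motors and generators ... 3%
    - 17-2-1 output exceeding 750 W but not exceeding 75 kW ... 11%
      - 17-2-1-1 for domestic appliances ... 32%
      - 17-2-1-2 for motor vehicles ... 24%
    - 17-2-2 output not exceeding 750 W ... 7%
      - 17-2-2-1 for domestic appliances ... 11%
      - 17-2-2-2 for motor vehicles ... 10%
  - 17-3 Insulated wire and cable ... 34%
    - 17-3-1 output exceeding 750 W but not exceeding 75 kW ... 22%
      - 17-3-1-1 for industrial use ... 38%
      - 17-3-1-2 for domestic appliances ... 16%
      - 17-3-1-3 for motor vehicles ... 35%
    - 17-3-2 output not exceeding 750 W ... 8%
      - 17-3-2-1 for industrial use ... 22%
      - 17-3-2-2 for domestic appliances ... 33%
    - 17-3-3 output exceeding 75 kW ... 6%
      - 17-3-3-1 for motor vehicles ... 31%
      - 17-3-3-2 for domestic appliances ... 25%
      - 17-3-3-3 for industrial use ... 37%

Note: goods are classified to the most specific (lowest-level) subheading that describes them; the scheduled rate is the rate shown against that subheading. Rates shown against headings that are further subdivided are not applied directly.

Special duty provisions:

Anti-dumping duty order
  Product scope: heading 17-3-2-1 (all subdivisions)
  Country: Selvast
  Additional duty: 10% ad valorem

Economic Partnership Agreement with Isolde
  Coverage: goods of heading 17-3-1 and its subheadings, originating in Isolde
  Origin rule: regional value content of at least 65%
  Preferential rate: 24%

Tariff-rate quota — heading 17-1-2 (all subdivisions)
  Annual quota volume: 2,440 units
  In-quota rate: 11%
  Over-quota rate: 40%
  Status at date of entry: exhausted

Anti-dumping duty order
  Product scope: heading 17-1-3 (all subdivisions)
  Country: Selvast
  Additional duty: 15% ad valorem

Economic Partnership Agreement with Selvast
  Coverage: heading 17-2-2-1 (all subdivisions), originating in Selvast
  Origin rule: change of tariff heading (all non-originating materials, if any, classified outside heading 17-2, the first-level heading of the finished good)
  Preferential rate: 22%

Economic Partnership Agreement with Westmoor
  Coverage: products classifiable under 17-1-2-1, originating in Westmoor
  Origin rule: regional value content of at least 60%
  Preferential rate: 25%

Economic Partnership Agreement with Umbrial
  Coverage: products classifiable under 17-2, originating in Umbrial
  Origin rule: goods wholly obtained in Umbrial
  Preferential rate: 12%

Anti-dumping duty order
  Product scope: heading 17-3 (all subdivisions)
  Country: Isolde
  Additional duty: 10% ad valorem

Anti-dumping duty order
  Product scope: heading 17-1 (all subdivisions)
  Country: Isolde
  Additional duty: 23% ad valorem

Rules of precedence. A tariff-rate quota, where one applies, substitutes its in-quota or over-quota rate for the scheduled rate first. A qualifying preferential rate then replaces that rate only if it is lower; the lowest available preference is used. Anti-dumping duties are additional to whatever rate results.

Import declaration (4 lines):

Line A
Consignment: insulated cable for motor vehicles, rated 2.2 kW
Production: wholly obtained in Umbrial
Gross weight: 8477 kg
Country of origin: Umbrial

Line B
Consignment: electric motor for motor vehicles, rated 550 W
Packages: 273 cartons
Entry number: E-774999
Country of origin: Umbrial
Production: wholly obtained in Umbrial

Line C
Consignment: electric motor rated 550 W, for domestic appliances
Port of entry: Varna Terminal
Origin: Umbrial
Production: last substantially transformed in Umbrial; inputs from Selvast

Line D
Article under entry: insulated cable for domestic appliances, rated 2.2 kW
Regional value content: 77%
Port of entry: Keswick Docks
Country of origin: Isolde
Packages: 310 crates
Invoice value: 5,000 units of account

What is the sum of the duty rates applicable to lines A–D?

82%

Line A: insulated cable → 17-3; rated 2.2 kW → 17-3-1; for motor vehicles → 17-3-1-3. Scheduled 35%. Umbrial agreement on 17-2: 17-3-1-3 not covered. → 35%.
Line B: electric motor → 17-2; rated 550 W → 17-2-2; for motor vehicles → 17-2-2-2. Scheduled 10%. Umbrial agreement on 17-2: wholly obtained → 12% available; preference 12% not lower than 10% → no reduction. → 10%.
Line C: electric motor → 17-2; rated 550 W → 17-2-2; for domestic appliances → 17-2-2-1. Scheduled 11%. Umbrial agreement on 17-2: not wholly obtained. → 11%.
Line D: insulated cable → 17-3; rated 2.2 kW → 17-3-1; for domestic appliances → 17-3-1-2. Scheduled 16%. Isolde agreement on 17-3-1: RVC ≥ 65% → 24% available; preference 24% not lower than 16% → no reduction; anti-dumping (Isolde, 17-3): +10%; total 16% + 10% = 26%. → 26%.
Sum: 35% + 10% + 11% + 26% = 82%.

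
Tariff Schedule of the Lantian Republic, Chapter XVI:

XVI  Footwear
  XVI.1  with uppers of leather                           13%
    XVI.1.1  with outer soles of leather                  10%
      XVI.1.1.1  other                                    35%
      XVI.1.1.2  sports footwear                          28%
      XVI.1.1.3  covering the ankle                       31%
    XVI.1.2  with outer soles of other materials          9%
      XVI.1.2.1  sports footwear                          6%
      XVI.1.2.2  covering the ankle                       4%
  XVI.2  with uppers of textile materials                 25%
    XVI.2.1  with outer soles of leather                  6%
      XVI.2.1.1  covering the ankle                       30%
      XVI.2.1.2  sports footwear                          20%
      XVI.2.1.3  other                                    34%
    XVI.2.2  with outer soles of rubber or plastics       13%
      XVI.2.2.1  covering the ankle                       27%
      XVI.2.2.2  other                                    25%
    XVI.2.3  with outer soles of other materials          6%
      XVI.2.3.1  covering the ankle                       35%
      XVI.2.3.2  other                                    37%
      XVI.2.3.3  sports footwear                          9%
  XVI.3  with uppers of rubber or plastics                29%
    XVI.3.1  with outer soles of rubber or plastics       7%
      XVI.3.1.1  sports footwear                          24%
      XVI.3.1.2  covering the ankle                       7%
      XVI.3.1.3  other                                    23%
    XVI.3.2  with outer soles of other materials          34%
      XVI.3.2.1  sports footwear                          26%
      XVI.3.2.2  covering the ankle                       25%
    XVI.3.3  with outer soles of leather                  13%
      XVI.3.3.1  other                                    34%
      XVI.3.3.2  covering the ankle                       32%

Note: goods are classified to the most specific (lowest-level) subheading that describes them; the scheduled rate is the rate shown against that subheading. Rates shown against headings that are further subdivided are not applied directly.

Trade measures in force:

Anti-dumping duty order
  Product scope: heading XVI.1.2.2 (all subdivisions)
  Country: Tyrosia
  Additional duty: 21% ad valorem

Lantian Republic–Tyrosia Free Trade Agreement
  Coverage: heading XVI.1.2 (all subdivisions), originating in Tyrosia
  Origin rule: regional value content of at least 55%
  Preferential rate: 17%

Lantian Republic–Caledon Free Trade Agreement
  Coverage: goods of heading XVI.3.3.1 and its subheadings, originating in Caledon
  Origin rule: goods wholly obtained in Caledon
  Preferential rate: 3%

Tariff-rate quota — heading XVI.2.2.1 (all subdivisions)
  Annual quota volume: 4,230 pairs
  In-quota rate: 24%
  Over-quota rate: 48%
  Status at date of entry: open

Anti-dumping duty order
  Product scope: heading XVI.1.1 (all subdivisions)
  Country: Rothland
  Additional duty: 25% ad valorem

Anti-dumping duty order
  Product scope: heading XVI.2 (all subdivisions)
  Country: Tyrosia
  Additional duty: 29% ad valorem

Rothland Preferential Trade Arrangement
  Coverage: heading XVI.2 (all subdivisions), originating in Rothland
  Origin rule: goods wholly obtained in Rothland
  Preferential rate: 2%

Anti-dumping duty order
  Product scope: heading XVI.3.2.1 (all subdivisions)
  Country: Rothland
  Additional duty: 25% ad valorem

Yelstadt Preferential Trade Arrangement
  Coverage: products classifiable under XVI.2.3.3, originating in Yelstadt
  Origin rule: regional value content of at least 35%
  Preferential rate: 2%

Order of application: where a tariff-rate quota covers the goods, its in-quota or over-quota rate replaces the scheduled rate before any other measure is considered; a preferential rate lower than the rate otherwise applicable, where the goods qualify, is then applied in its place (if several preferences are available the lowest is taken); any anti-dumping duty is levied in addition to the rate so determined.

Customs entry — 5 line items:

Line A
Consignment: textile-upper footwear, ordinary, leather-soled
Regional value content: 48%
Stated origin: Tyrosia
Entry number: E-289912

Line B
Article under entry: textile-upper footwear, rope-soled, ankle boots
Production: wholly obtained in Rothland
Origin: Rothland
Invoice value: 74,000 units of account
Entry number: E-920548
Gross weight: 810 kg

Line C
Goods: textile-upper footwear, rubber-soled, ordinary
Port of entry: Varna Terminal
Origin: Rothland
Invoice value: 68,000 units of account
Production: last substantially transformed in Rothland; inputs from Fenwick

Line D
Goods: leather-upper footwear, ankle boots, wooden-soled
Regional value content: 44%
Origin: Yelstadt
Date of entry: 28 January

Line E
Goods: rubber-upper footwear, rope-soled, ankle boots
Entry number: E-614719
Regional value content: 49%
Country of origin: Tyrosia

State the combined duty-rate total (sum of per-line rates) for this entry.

Line A: textile-upper → XVI.2; leather-soled → XVI.2.1; ordinary → XVI.2.1.3. Scheduled 34%. Tyrosia agreement on XVI.1.2: XVI.2.1.3 not covered; anti-dumping (Tyrosia, XVI.2): +29%; total 34% + 29% = 63%. → 63%.
Line B: textile-upper → XVI.2; rope-soled → XVI.2.3; ankle boots → XVI.2.3.1. Scheduled 35%. Rothland agreement on XVI.2: wholly obtained → 2% available; preferential 2%. → 2%.
Line C: textile-upper → XVI.2; rubber-soled → XVI.2.2; ordinary → XVI.2.2.2. Scheduled 25%. Rothland agreement on XVI.2: not wholly obtained. → 25%.
Line D: leather-upper → XVI.1; wooden-soled → XVI.1.2; ankle boots → XVI.1.2.2. Scheduled 4%. Yelstadt agreement on XVI.2.3.3: XVI.1.2.2 not covered. → 4%.
Line E: rubber-upper → XVI.3; rope-soled → XVI.3.2; ankle boots → XVI.3.2.2. Scheduled 25%. Tyrosia agreement on XVI.1.2: XVI.3.2.2 not covered. → 25%.
Sum: 63% + 2% + 25% + 4% + 25% = 119%.

119%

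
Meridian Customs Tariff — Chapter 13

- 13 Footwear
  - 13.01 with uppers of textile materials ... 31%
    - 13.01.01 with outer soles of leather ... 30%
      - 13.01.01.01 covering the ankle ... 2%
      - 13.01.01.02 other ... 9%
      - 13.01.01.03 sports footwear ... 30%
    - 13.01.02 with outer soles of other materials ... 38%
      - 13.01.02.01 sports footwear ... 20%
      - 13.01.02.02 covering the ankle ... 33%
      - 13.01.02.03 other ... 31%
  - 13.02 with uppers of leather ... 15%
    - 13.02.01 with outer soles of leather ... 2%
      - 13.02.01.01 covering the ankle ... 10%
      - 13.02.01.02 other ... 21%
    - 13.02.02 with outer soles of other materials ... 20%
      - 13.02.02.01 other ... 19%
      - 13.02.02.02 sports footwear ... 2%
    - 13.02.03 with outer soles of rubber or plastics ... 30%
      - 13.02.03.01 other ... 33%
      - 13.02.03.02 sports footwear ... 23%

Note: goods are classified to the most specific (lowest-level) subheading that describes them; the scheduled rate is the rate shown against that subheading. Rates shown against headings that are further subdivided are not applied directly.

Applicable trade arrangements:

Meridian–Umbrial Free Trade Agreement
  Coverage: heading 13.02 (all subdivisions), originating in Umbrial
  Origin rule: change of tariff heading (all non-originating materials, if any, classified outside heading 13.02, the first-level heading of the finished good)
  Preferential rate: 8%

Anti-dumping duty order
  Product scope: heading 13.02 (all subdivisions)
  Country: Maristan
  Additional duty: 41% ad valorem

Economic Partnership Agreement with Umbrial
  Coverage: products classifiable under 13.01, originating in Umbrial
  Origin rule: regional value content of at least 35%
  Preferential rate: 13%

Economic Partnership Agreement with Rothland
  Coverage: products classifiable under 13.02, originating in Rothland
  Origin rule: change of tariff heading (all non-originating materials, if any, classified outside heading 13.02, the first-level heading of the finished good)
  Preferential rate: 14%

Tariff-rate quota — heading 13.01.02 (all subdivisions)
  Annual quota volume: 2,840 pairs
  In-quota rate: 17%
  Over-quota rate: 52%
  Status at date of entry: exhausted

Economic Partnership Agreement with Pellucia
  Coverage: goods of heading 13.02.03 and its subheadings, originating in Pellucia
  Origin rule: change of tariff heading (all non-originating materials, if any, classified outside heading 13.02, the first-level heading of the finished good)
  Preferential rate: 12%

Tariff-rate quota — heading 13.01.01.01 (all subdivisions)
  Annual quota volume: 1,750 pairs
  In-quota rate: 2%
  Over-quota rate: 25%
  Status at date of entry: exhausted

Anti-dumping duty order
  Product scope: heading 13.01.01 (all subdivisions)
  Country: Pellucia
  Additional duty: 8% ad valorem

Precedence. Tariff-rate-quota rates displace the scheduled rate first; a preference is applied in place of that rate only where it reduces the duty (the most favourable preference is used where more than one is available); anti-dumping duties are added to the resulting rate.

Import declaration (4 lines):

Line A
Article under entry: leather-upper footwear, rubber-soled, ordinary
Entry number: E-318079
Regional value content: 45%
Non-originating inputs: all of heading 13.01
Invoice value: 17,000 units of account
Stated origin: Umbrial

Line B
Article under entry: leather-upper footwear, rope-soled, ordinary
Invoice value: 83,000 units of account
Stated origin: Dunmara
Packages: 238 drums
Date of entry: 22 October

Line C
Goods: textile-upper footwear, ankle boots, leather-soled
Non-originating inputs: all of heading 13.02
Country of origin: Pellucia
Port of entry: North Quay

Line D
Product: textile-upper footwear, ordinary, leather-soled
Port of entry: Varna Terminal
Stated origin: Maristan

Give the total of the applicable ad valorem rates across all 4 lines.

69%

Line A: leather-upper → 13.02; rubber-soled → 13.02.03; ordinary → 13.02.03.01. Scheduled 33%. Umbrial agreement on 13.02: CTH met → 8% available; Umbrial agreement on 13.01: 13.02.03.01 not covered; preferential 8%. → 8%.
Line B: leather-upper → 13.02; rope-soled → 13.02.02; ordinary → 13.02.02.01. Scheduled 19%. No special measure applies. → 19%.
Line C: textile-upper → 13.01; leather-soled → 13.01.01; ankle boots → 13.01.01.01. Scheduled 2%. quota on 13.01.01.01 exhausted → over-quota 25%; Pellucia agreement on 13.02.03: 13.01.01.01 not covered; anti-dumping (Pellucia, 13.01.01): +8%; total 25% + 8% = 33%. → 33%.
Line D: textile-upper → 13.01; leather-soled → 13.01.01; ordinary → 13.01.01.02. Scheduled 9%. No special measure applies. → 9%.
Sum: 8% + 19% + 33% + 9% = 69%.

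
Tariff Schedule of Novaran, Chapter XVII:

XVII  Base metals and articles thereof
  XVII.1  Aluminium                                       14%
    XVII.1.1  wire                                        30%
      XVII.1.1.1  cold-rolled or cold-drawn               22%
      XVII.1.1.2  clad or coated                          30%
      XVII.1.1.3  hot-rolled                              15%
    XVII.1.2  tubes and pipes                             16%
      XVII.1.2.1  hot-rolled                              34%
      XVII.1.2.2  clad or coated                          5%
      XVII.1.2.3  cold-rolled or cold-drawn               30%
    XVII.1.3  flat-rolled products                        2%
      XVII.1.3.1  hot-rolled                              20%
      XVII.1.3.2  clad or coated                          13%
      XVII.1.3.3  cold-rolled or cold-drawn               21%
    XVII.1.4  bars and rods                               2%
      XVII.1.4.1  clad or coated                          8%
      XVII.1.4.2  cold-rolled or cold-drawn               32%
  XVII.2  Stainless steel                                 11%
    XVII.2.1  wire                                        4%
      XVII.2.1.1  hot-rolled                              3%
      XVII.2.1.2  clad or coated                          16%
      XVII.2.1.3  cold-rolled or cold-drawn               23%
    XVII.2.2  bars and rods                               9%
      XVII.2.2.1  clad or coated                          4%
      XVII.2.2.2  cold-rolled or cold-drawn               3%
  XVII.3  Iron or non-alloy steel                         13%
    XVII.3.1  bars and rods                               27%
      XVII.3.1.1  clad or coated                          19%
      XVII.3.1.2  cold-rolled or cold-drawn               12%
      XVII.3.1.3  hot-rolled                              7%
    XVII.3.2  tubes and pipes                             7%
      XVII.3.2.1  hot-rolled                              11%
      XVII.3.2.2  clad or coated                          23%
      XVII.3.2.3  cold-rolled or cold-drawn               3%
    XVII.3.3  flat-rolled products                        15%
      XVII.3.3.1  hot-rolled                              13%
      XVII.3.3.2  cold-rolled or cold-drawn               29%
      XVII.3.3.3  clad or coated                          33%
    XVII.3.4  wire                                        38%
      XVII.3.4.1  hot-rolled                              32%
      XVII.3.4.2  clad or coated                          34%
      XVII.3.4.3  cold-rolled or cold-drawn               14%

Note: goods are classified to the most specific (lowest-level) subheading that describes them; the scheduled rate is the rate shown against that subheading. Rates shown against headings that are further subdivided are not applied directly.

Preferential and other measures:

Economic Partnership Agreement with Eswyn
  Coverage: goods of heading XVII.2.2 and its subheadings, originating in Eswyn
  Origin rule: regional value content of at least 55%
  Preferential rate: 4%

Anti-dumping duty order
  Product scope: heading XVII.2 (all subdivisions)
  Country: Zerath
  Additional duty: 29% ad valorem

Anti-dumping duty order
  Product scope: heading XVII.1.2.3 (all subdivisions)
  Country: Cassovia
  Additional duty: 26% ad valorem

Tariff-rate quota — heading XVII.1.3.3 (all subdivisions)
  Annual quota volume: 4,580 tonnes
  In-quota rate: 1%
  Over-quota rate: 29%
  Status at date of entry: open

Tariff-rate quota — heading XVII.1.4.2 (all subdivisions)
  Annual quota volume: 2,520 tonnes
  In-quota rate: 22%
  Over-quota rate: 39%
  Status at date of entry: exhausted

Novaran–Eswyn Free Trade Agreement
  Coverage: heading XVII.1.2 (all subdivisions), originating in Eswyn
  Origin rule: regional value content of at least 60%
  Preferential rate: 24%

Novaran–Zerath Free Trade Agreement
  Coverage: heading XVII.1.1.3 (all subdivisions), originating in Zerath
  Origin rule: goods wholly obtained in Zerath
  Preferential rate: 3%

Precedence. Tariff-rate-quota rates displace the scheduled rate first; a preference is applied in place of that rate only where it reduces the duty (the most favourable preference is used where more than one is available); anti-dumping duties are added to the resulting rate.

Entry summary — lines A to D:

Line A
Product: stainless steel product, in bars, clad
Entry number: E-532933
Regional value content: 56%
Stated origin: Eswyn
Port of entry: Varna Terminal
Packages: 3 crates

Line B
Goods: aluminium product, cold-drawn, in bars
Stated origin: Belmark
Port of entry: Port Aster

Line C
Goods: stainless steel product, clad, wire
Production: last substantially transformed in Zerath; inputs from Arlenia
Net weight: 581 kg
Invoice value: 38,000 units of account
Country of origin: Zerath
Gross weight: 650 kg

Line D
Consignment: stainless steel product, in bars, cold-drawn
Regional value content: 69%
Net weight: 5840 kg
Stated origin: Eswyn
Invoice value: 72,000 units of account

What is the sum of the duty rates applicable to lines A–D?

Line A: stainless steel → XVII.2; in bars → XVII.2.2; clad → XVII.2.2.1. Scheduled 4%. Eswyn agreement on XVII.2.2: RVC ≥ 55% → 4% available; Eswyn agreement on XVII.1.2: XVII.2.2.1 not covered; preference 4% not lower than 4% → no reduction. → 4%.
Line B: aluminium → XVII.1; in bars → XVII.1.4; cold-drawn → XVII.1.4.2. Scheduled 32%. quota on XVII.1.4.2 exhausted → over-quota 39%. → 39%.
Line C: stainless steel → XVII.2; wire → XVII.2.1; clad → XVII.2.1.2. Scheduled 16%. Zerath agreement on XVII.1.1.3: XVII.2.1.2 not covered; anti-dumping (Zerath, XVII.2): +29%; total 16% + 29% = 45%. → 45%.
Line D: stainless steel → XVII.2; in bars → XVII.2.2; cold-drawn → XVII.2.2.2. Scheduled 3%. Eswyn agreement on XVII.2.2: RVC ≥ 55% → 4% available; Eswyn agreement on XVII.1.2: XVII.2.2.2 not covered; preference 4% not lower than 3% → no reduction. → 3%.
Sum: 4% + 39% + 45% + 3% = 91%.

91%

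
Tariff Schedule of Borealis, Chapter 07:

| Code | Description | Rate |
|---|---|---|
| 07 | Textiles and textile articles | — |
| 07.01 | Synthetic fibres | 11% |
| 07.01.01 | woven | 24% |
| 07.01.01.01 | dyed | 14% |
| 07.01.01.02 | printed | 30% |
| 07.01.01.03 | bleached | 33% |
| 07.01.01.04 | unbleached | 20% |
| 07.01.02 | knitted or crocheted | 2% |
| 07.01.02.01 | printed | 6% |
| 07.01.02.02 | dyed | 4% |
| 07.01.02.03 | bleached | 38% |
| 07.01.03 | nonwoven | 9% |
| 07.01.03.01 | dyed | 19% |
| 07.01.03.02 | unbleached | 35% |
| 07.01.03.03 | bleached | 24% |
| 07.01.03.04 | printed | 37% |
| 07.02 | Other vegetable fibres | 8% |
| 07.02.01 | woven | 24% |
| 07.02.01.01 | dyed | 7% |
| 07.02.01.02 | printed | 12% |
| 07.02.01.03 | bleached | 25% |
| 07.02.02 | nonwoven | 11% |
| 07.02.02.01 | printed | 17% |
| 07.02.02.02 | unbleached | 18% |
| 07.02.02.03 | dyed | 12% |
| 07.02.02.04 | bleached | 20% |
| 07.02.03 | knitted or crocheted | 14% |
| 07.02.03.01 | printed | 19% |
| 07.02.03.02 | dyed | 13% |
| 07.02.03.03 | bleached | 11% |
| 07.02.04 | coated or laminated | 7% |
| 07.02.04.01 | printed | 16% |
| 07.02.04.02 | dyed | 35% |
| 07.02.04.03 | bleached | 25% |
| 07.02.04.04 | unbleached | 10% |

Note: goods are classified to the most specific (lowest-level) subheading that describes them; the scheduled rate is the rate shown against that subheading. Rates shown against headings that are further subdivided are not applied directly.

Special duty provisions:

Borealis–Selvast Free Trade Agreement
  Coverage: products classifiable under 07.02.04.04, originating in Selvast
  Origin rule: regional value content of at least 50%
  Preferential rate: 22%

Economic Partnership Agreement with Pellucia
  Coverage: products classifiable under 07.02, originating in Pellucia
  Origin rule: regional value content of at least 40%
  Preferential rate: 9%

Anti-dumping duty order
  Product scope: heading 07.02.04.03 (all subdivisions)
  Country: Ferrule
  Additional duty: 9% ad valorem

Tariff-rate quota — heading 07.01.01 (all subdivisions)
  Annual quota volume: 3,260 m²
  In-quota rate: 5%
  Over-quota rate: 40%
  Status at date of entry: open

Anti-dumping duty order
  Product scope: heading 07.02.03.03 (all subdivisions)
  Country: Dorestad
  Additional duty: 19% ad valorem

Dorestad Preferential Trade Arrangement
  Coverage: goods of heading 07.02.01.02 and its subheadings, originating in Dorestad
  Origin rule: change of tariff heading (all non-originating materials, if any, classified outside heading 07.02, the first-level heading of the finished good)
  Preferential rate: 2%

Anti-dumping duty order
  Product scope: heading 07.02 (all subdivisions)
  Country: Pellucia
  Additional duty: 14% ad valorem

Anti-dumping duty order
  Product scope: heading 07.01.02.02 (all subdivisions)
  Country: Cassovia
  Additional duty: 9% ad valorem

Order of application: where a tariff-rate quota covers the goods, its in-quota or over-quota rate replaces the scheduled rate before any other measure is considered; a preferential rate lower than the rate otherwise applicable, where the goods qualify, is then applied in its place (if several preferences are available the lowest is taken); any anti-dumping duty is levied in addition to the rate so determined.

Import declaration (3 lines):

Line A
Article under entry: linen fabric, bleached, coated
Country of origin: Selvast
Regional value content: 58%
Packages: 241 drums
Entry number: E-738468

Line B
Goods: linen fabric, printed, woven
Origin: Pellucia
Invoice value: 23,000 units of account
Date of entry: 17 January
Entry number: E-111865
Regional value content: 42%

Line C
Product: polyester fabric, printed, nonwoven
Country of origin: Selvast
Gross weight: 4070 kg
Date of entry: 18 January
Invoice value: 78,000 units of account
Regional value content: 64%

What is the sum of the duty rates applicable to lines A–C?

85%

Line A: linen → 07.02; coated → 07.02.04; bleached → 07.02.04.03. Scheduled 25%. Selvast agreement on 07.02.04.04: 07.02.04.03 not covered. → 25%.
Line B: linen → 07.02; woven → 07.02.01; printed → 07.02.01.02. Scheduled 12%. Pellucia agreement on 07.02: RVC ≥ 40% → 9% available; preferential 9%; anti-dumping (Pellucia, 07.02): +14%; total 9% + 14% = 23%. → 23%.
Line C: polyester → 07.01; nonwoven → 07.01.03; printed → 07.01.03.04. Scheduled 37%. Selvast agreement on 07.02.04.04: 07.01.03.04 not covered. → 37%.
Sum: 25% + 23% + 37% = 85%.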